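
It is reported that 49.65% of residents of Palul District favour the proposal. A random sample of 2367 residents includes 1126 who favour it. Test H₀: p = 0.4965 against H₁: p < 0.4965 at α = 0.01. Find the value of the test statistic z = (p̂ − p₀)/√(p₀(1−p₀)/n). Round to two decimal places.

z = -2.02

p̂ = 1126/2367 = 0.4757.
SE = √(p₀(1−p₀)/n) = √(0.24999/2367) = 0.0103.
z = (0.4757 − 0.4965)/0.0103 = -0.0208/0.0103 = -2.02.
p-value = P(Z < -2.023) ≈ 0.0215, so at α = 0.01 we fail to reject H₀.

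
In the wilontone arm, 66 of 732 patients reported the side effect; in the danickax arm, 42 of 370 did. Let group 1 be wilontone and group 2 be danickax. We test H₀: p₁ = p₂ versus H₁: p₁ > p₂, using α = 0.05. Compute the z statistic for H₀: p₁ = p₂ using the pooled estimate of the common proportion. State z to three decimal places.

p̂₁ = 66/732 = 0.09016, p̂₂ = 42/370 = 0.11351.
Pooled p̂ = (66+42)/(732+370) = 108/1102 = 0.09800.
SE = √(p̂(1−p̂)(1/n₁+1/n₂)) = √(0.09800·0.90200·0.00406882) = √(0.00035968) = 0.01897.
z = (0.09016 − 0.11351)/0.01897 = -0.02335/0.01897 = -1.231.
p-value = P(Z > -1.231) ≈ 0.8909, so at α = 0.05 we fail to reject H₀.

z = -1.231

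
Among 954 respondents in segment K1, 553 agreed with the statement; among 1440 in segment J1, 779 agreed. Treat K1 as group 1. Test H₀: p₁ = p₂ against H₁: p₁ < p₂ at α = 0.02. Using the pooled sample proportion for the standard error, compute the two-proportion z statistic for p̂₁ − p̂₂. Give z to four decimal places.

z = 1.8656

p̂₁ = 553/954 = 0.5796646, p̂₂ = 779/1440 = 0.5409722.
Pooled p̂ = (553+779)/(954+1440) = 1332/2394 = 0.5563910.
SE = √(p̂(1−p̂)(1/n₁+1/n₂)) = √(0.5563910·0.4436090·0.00174266) = √(0.000430124) = 0.0207394.
z = (0.5796646 − 0.5409722)/0.0207394 = 0.0386924/0.0207394 = 1.8656.
p-value = P(Z < 1.866) ≈ 0.9690, so at α = 0.02 we fail to reject H₀.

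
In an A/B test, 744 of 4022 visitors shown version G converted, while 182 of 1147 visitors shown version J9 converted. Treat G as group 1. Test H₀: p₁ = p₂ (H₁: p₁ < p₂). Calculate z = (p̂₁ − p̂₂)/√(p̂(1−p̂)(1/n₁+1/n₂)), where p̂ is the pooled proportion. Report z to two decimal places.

p̂₁ = 744/4022 = 0.1850, p̂₂ = 182/1147 = 0.1587.
Pooled p̂ = (744+182)/(4022+1147) = 926/5169 = 0.1791.
SE = √(p̂(1−p̂)(1/n₁+1/n₂)) = √(0.1791·0.8209·0.00112047) = √(0.000164768) = 0.0128.
z = (0.1850 − 0.1587)/0.0128 = 0.0263/0.0128 = 2.05.
p-value = P(Z < 2.050) ≈ 0.9798.

z = 2.05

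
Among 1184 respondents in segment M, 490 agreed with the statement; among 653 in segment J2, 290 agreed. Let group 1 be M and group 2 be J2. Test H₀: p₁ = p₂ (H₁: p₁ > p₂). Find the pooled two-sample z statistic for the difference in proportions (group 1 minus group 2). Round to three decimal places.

p̂₁ = 490/1184 = 0.41385, p̂₂ = 290/653 = 0.44410.
Pooled p̂ = (490+290)/(1184+653) = 780/1837 = 0.42461.
SE = √(p̂(1−p̂)(1/n₁+1/n₂)) = √(0.42461·0.57539·0.00237599) = √(0.000580491) = 0.02409.
z = (0.41385 − 0.44410)/0.02409 = -0.03025/0.02409 = -1.256.

z = -1.256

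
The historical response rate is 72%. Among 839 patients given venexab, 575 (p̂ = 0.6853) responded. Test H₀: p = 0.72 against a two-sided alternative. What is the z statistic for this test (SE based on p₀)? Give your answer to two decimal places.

p̂ = 575/839 ≈ 0.6853.
Under H₀, SE = √(0.72·0.28/839) = √(0.000240286) = 0.0155.
z = (0.6853 − 0.72)/0.0155 = -0.0347/0.0155 = -2.24.

z = -2.24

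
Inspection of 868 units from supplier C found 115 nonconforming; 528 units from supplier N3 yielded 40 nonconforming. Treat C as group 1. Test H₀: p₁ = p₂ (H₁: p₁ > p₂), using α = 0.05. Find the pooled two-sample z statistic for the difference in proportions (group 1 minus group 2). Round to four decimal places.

z = 3.2718

p̂₁ = 115/868 = 0.132488, p̂₂ = 40/528 = 0.075758.
Pooled p̂ = (115+40)/(868+528) = 155/1396 = 0.111032.
SE = √(p̂(1−p̂)(1/n₁+1/n₂)) = √(0.111032·0.888968·0.00304601) = √(0.000300652) = 0.017339.
z = (0.132488 − 0.075758)/0.017339 = 0.056730/0.017339 = 3.2718.
p-value = P(Z > 3.272) ≈ 0.0005; since p < α = 0.05, reject H₀.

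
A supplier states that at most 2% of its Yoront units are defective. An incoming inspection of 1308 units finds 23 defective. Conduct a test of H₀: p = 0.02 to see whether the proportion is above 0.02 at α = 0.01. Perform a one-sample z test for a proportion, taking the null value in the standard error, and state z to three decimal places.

z = -0.624

p̂ = 23/1308 = 0.017584.
Under H₀, SE = √(0.02·0.98/1308) = √(1.49847e-05) = 0.003871.
z = (0.017584 − 0.02)/0.003871 = -0.002416/0.003871 = -0.624.
p-value = P(Z > -0.624) ≈ 0.7337, so at α = 0.01 we fail to reject H₀.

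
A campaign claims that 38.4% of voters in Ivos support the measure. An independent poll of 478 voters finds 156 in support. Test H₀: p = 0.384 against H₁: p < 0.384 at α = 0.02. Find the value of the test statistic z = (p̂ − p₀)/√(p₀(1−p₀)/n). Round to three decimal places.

p̂ = 156/478 ≈ 0.32636.
Standard error under H₀: √(0.384×0.616/478) = 0.02225.
z = (0.32636 − 0.384)/0.02225 = -0.05764/0.02225 = -2.591.
p-value = P(Z < -2.591) ≈ 0.0048; since p < α = 0.02, reject H₀.

z = -2.591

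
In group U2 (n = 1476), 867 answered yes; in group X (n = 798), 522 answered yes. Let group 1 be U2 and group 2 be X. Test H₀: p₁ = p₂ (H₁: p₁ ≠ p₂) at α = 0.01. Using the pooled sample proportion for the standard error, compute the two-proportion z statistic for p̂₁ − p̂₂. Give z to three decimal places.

p̂₁ = 867/1476 = 0.587398, p̂₂ = 522/798 = 0.654135.
Pooled p̂ = (867+522)/(1476+798) = 1389/2274 = 0.610818.
SE = √(0.237719 × 0.00193064) = 0.021423.
z = (0.587398 − 0.654135)/0.021423 = -0.066737/0.021423 = -3.115.
Two-sided p-value ≈ 2·Φ(−3.115) = 0.0018; since p < α = 0.01, reject H₀.

z = -3.115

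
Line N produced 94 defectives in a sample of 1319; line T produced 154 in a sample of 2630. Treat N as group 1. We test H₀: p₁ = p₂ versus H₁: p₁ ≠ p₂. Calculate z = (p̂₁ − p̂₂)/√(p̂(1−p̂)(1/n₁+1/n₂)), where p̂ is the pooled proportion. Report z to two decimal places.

p̂₁ = 94/1319 = 0.0713, p̂₂ = 154/2630 = 0.0586.
Pooled p̂ = (94+154)/(1319+2630) = 248/3949 = 0.0628.
SE = √(0.0588568 × 0.00113838) = 0.0082.
z = (0.0713 − 0.0586)/0.0082 = 0.0127/0.0082 = 1.55.

z = 1.55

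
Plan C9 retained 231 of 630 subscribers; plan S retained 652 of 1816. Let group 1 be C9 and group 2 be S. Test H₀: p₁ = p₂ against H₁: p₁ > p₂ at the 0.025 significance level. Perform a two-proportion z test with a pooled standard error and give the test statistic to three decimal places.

p̂₁ = 231/630 = 0.36667, p̂₂ = 652/1816 = 0.35903.
Pooled p̂ = (231+652)/(630+1816) = 883/2446 = 0.36100.
SE = √(p̂(1−p̂)(1/n₁+1/n₂)) = √(0.36100·0.63900·0.00213796) = √(0.000493182) = 0.02221.
z = (0.36667 − 0.35903)/0.02221 = 0.00764/0.02221 = 0.344.
p-value = P(Z > 0.344) ≈ 0.3655; since p > α = 0.025, fail to reject H₀.

z = 0.344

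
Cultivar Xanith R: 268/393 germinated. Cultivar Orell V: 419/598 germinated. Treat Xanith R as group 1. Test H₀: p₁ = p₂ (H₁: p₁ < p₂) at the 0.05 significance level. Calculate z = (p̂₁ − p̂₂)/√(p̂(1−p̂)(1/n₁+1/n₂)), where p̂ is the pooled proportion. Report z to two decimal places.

p̂₁ = 268/393 ≈ 0.6819, p̂₂ = 419/598 ≈ 0.7007.
Pooled p̂ = (268+419)/(393+598) = 687/991 = 0.6932.
SE = √(0.212659 × 0.00421677) = 0.0299.
z = (0.6819 − 0.7007)/0.0299 = -0.0188/0.0299 = -0.63.
p-value = P(Z < -0.626) ≈ 0.2658, so at α = 0.05 we fail to reject H₀.

z = -0.63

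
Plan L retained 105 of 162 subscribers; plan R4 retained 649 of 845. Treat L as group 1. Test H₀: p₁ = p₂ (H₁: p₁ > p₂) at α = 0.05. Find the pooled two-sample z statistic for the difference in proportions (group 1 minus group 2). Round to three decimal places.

z = -3.223

p̂₁ = 105/162 = 0.64815, p̂₂ = 649/845 = 0.76805.
Pooled p̂ = (105+649)/(162+845) = 754/1007 = 0.74876.
SE = √(0.188119 × 0.00735627) = 0.03720.
z = (0.64815 − 0.76805)/0.03720 = -0.11990/0.03720 = -3.223.
p-value = P(Z > -3.223) ≈ 0.9994; since p > α = 0.05, fail to reject H₀.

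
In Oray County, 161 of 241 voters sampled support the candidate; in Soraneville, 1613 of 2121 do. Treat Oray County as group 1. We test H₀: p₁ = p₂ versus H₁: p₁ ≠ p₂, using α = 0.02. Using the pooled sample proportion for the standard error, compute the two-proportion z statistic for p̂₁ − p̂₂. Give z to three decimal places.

z = -3.145

p̂₁ = 161/241 = 0.66805, p̂₂ = 1613/2121 = 0.76049.
Pooled p̂ = (161+1613)/(241+2121) = 1774/2362 = 0.75106.
SE = √(0.18697 × 0.00462085) = 0.02939.
z = (0.66805 − 0.76049)/0.02939 = -0.09244/0.02939 = -3.145.
Two-sided p-value ≈ 2·Φ(−3.145) = 0.0017; since p < α = 0.02, reject H₀.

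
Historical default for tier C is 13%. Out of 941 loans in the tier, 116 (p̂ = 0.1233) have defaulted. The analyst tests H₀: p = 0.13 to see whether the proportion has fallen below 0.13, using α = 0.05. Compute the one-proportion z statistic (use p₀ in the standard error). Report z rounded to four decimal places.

z = -0.6136

p̂ = 116/941 ≈ 0.123273.
Standard error under H₀: √(0.13×0.87/941) = 0.010963.
z = (0.123273 − 0.13)/0.010963 = -0.006727/0.010963 = -0.6136.
p-value = P(Z < -0.614) ≈ 0.2697. With α = 0.05, fail to reject H₀.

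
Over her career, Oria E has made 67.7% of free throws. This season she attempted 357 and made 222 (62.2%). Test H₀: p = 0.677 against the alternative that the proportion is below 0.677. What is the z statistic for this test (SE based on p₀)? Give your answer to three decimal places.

z = -2.228

p̂ = 222/357 ≈ 0.62185.
SE = √(p₀(1−p₀)/n) = √(0.21867/357) = 0.02475.
z = (0.62185 − 0.677)/0.02475 = -0.05515/0.02475 = -2.228.
p-value = P(Z < -2.228) ≈ 0.0129.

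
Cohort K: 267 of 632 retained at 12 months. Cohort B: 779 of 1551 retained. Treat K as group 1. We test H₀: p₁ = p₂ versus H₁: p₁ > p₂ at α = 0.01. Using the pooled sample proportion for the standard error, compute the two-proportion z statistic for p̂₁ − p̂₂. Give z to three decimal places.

z = -3.384

p̂₁ = 267/632 = 0.42247, p̂₂ = 779/1551 = 0.50226.
Pooled p̂ = (267+779)/(632+1551) = 1046/2183 = 0.47916.
SE = √(p̂(1−p̂)(1/n₁+1/n₂)) = √(0.47916·0.52084·0.00222702) = √(0.000555788) = 0.02358.
z = (0.42247 − 0.50226)/0.02358 = -0.07979/0.02358 = -3.384.
p-value = P(Z > -3.384) ≈ 0.9996. With α = 0.01, fail to reject H₀.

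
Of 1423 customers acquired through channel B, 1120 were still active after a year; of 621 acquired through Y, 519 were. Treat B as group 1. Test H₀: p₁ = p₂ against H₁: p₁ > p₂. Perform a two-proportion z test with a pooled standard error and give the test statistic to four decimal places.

z = -2.5393

p̂₁ = 1120/1423 ≈ 0.787070, p̂₂ = 519/621 ≈ 0.835749.
Pooled p̂ = (1120+519)/(1423+621) = 1639/2044 = 0.801859.
SE = √(p̂(1−p̂)(1/n₁+1/n₂)) = √(0.801859·0.198141·0.00231305) = √(0.000367499) = 0.019170.
z = (0.787070 − 0.835749)/0.019170 = -0.048679/0.019170 = -2.5393.
p-value = P(Z > -2.539) ≈ 0.9944.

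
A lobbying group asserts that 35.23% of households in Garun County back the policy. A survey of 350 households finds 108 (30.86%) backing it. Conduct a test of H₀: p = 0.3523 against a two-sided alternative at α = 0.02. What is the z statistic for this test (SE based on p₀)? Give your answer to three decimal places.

z = -1.713

p̂ = 108/350 ≈ 0.30857.
Standard error under H₀: √(0.3523×0.6477/350) = 0.02553.
z = (0.30857 − 0.3523)/0.02553 = -0.04373/0.02553 = -1.713.
p-value = 2·P(Z > 1.713) ≈ 0.0868; since p > α = 0.02, fail to reject H₀.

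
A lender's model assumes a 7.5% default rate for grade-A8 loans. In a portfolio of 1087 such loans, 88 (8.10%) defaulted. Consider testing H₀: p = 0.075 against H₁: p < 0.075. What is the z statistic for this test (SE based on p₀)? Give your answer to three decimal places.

z = 0.746

p̂ = 88/1087 ≈ 0.08096.
SE = √(p₀(1−p₀)/n) = √(0.069375/1087) = 0.00799.
z = (0.08096 − 0.075)/0.00799 = 0.00596/0.00799 = 0.746.
p-value = P(Z < 0.746) ≈ 0.7721.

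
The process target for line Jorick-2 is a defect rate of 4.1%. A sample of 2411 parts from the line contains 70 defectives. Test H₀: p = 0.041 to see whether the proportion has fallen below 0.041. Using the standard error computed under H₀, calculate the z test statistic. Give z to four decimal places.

z = -2.9632

p̂ = 70/2411 = 0.0290336.
Standard error under H₀: √(0.041×0.959/2411) = 0.0040383.
z = (0.0290336 − 0.041)/0.0040383 = -0.0119664/0.0040383 = -2.9632.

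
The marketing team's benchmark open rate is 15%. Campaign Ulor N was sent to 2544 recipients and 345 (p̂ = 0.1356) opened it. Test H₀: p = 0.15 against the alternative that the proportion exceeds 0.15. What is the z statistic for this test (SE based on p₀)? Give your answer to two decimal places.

z = -2.03

p̂ = 345/2544 = 0.1356.
SE = √(p₀(1−p₀)/n) = √(0.1275/2544) = 0.0071.
z = (0.1356 − 0.15)/0.0071 = -0.0144/0.0071 = -2.03.
p-value = P(Z > -2.032) ≈ 0.9789.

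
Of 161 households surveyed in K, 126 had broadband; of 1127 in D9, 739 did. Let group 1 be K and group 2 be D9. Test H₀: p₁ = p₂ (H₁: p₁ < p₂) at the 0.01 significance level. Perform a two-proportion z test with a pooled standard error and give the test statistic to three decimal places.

p̂₁ = 126/161 = 0.78261, p̂₂ = 739/1127 = 0.65572.
Pooled p̂ = (126+739)/(161+1127) = 865/1288 = 0.67158.
SE = √(0.220559 × 0.00709849) = 0.03957.
z = (0.78261 − 0.65572)/0.03957 = 0.12689/0.03957 = 3.207.
p-value = P(Z < 3.207) ≈ 0.9993. With α = 0.01, fail to reject H₀.

z = 3.207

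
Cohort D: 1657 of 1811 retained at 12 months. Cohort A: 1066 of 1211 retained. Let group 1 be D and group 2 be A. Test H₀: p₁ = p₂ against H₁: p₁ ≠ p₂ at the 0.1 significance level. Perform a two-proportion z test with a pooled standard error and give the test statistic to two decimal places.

p̂₁ = 1657/1811 = 0.9150, p̂₂ = 1066/1211 = 0.8803.
Pooled p̂ = (1657+1066)/(1811+1211) = 2723/3022 = 0.9011.
SE = √(p̂(1−p̂)(1/n₁+1/n₂)) = √(0.9011·0.0989·0.00137794) = √(0.000122846) = 0.0111.
z = (0.9150 − 0.8803)/0.0111 = 0.0347/0.0111 = 3.13.
p-value = 2·P(Z > 3.131) ≈ 0.0017. With α = 0.1, reject H₀.

z = 3.13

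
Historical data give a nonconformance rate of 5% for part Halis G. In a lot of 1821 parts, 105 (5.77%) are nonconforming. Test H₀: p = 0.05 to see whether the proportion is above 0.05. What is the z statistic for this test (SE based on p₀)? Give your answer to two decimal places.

p̂ = 105/1821 ≈ 0.05766.
Standard error under H₀: √(0.05×0.95/1821) = 0.00511.
z = (0.05766 − 0.05)/0.00511 = 0.00766/0.00511 = 1.50.
p-value = P(Z > 1.500) ≈ 0.0668.

z = 1.50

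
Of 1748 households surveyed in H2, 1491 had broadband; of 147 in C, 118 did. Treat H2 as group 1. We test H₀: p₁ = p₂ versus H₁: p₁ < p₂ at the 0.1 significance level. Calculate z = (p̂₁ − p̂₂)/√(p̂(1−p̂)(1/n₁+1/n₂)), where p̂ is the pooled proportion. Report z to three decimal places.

z = 1.635

p̂₁ = 1491/1748 = 0.85297, p̂₂ = 118/147 = 0.80272.
Pooled p̂ = (1491+118)/(1748+147) = 1609/1895 = 0.84908.
SE = √(0.128146 × 0.0073748) = 0.03074.
z = (0.85297 − 0.80272)/0.03074 = 0.05025/0.03074 = 1.635.
p-value = P(Z < 1.635) ≈ 0.9489, so at α = 0.1 we fail to reject H₀.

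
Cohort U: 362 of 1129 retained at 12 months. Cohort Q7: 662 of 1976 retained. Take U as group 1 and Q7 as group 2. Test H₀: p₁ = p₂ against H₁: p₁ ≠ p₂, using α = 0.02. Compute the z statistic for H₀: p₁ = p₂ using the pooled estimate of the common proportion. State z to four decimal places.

z = -0.8200

p̂₁ = 362/1129 ≈ 0.320638, p̂₂ = 662/1976 ≈ 0.335020.
Pooled p̂ = (362+662)/(1129+1976) = 1024/3105 = 0.329791.
SE = √(0.221029 × 0.00139181) = 0.017539.
z = (0.320638 − 0.335020)/0.017539 = -0.014382/0.017539 = -0.8200.
p-value = 2·P(Z > 0.820) ≈ 0.4122; since p > α = 0.02, fail to reject H₀.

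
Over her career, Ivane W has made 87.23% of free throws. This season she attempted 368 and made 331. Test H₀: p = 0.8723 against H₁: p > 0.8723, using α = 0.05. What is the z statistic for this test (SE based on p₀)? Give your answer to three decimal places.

p̂ = 331/368 ≈ 0.89946.
Standard error under H₀: √(0.8723×0.1277/368) = 0.01740.
z = (0.89946 − 0.8723)/0.01740 = 0.02716/0.01740 = 1.561.
p-value = P(Z > 1.561) ≈ 0.0593; since p > α = 0.05, fail to reject H₀.

z = 1.561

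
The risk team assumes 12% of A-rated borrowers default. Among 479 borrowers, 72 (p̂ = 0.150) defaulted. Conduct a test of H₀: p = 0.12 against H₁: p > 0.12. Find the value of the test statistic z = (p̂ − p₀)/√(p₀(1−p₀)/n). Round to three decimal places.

p̂ = 72/479 = 0.150313.
Standard error under H₀: √(0.12×0.88/479) = 0.014848.
z = (0.150313 − 0.12)/0.014848 = 0.030313/0.014848 = 2.042.

z = 2.042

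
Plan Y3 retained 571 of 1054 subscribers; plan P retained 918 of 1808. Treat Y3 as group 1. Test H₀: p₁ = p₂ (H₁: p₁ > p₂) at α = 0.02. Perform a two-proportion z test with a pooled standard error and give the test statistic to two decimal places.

z = 1.76

p̂₁ = 571/1054 ≈ 0.54175, p̂₂ = 918/1808 ≈ 0.50774.
Pooled p̂ = (571+918)/(1054+1808) = 1489/2862 = 0.52027.
SE = √(0.249589 × 0.00150186) = 0.01936.
z = (0.54175 − 0.50774)/0.01936 = 0.03401/0.01936 = 1.76.
p-value = P(Z > 1.756) ≈ 0.0395, so at α = 0.02 we fail to reject H₀.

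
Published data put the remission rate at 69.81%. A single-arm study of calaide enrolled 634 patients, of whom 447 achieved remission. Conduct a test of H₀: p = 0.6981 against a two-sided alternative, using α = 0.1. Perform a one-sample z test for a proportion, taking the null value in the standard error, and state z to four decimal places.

p̂ = 447/634 ≈ 0.705047.
Standard error under H₀: √(0.6981×0.3019/634) = 0.018232.
z = (0.705047 − 0.6981)/0.018232 = 0.006947/0.018232 = 0.3810.
p-value = 2·P(Z > 0.381) ≈ 0.7032; since p > α = 0.1, fail to reject H₀.

z = 0.3810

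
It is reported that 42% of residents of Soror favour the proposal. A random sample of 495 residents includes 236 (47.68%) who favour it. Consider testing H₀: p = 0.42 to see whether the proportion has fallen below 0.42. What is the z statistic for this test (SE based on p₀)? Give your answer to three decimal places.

z = 2.559

p̂ = 236/495 ≈ 0.476768.
SE = √(p₀(1−p₀)/n) = √(0.2436/495) = 0.022184.
z = (0.476768 − 0.42)/0.022184 = 0.056768/0.022184 = 2.559.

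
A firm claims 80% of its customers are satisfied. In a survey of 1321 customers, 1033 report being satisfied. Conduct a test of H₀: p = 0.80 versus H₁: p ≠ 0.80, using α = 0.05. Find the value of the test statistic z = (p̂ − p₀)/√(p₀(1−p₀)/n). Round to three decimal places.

p̂ = 1033/1321 = 0.78198.
Under H₀, SE = √(0.8·0.2/1321) = √(0.00012112) = 0.01101.
z = (0.78198 − 0.8)/0.01101 = -0.01802/0.01101 = -1.637.
Two-sided p-value ≈ 2·Φ(−1.637) = 0.1016. With α = 0.05, fail to reject H₀.

z = -1.637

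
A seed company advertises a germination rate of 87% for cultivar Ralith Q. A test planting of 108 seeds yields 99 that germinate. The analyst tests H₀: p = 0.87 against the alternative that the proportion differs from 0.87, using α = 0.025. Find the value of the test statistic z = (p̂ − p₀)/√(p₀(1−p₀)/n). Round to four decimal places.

p̂ = 99/108 = 0.916667.
Standard error under H₀: √(0.87×0.13/108) = 0.032361.
z = (0.916667 − 0.87)/0.032361 = 0.046667/0.032361 = 1.4421.
p-value = 2·P(Z > 1.442) ≈ 0.1493; since p > α = 0.025, fail to reject H₀.

z = 1.4421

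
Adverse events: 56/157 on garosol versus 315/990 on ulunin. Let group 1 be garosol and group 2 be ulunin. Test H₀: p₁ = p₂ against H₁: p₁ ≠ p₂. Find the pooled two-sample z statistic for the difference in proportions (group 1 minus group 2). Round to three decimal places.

z = 0.958

p̂₁ = 56/157 = 0.35669, p̂₂ = 315/990 = 0.31818.
Pooled p̂ = (56+315)/(157+990) = 371/1147 = 0.32345.
SE = √(0.218831 × 0.00737953) = 0.04019.
z = (0.35669 − 0.31818)/0.04019 = 0.03851/0.04019 = 0.958.
Two-sided p-value ≈ 2·Φ(−0.958) = 0.3380.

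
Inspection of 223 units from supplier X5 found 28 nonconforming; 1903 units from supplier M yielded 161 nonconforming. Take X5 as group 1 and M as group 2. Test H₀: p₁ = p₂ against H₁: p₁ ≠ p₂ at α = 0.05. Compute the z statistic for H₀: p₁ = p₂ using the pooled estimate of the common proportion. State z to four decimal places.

z = 2.0332

p̂₁ = 28/223 = 0.1255605, p̂₂ = 161/1903 = 0.0846033.
Pooled p̂ = (28+161)/(223+1903) = 189/2126 = 0.0888993.
SE = √(0.0809962 × 0.00500979) = 0.0201438.
z = (0.1255605 − 0.0846033)/0.0201438 = 0.0409572/0.0201438 = 2.0332.
p-value = 2·P(Z > 2.033) ≈ 0.0420, so at α = 0.05 we reject H₀.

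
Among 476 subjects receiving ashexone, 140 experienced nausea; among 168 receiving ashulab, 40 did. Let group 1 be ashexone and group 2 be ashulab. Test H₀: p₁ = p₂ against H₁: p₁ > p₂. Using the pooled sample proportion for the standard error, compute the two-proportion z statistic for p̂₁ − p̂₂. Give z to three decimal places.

z = 1.391

p̂₁ = 140/476 = 0.29412, p̂₂ = 40/168 = 0.23810.
Pooled p̂ = (140+40)/(476+168) = 180/644 = 0.27950.
SE = √(0.201381 × 0.00805322) = 0.04027.
z = (0.29412 − 0.23810)/0.04027 = 0.05602/0.04027 = 1.391.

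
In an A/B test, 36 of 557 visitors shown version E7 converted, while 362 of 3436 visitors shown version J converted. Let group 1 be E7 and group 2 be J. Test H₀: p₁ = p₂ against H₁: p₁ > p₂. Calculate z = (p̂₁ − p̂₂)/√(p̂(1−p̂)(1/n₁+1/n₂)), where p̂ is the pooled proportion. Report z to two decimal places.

z = -2.98

p̂₁ = 36/557 ≈ 0.0646, p̂₂ = 362/3436 ≈ 0.1054.
Pooled p̂ = (36+362)/(557+3436) = 398/3993 = 0.0997.
SE = √(p̂(1−p̂)(1/n₁+1/n₂)) = √(0.0997·0.9003·0.00208637) = √(0.00018723) = 0.0137.
z = (0.0646 − 0.1054)/0.0137 = -0.0408/0.0137 = -2.98.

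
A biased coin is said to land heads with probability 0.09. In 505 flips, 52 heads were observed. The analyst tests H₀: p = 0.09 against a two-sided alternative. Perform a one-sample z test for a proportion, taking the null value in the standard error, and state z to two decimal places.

z = 1.02

p̂ = 52/505 ≈ 0.1030.
Standard error under H₀: √(0.09×0.91/505) = 0.0127.
z = (0.1030 − 0.09)/0.0127 = 0.0130/0.0127 = 1.02.
p-value = 2·P(Z > 1.018) ≈ 0.3084.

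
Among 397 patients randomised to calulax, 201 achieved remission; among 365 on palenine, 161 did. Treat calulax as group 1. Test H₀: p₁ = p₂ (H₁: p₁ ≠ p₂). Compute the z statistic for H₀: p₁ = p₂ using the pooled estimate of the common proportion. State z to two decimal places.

p̂₁ = 201/397 = 0.5063, p̂₂ = 161/365 = 0.4411.
Pooled p̂ = (201+161)/(397+365) = 362/762 = 0.4751.
SE = √(0.249378 × 0.00525862) = 0.0362.
z = (0.5063 − 0.4411)/0.0362 = 0.0652/0.0362 = 1.80.

z = 1.80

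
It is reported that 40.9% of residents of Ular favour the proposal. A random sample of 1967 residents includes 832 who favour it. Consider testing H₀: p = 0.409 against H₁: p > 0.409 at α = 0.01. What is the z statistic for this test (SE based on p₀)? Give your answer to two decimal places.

z = 1.26

p̂ = 832/1967 ≈ 0.4230.
Under H₀, SE = √(0.409·0.591/1967) = √(0.000122887) = 0.0111.
z = (0.4230 − 0.409)/0.0111 = 0.0140/0.0111 = 1.26.
p-value = P(Z > 1.261) ≈ 0.1036; since p > α = 0.01, fail to reject H₀.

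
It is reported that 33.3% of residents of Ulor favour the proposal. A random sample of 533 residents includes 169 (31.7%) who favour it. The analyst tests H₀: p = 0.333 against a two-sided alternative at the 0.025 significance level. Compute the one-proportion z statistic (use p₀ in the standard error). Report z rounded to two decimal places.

z = -0.78

p̂ = 169/533 ≈ 0.3171.
Under H₀, SE = √(0.333·0.667/533) = √(0.000416719) = 0.0204.
z = (0.3171 − 0.333)/0.0204 = -0.0159/0.0204 = -0.78.
Two-sided p-value ≈ 2·Φ(−0.780) = 0.4353, so at α = 0.025 we fail to reject H₀.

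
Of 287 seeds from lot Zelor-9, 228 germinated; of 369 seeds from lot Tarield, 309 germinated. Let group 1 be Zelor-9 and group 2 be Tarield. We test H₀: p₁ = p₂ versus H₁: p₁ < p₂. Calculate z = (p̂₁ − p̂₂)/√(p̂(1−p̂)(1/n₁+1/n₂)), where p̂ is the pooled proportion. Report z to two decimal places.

z = -1.42

p̂₁ = 228/287 ≈ 0.7944, p̂₂ = 309/369 ≈ 0.8374.
Pooled p̂ = (228+309)/(287+369) = 537/656 = 0.8186.
SE = √(p̂(1−p̂)(1/n₁+1/n₂)) = √(0.8186·0.1814·0.00619435) = √(0.000919833) = 0.0303.
z = (0.7944 − 0.8374)/0.0303 = -0.0430/0.0303 = -1.42.
p-value = P(Z < -1.417) ≈ 0.0783.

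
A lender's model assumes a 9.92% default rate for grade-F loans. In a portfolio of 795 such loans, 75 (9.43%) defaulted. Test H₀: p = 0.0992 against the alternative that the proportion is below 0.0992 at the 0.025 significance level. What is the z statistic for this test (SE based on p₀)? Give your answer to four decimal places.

z = -0.4584

p̂ = 75/795 = 0.094340.
Standard error under H₀: √(0.0992×0.9008/795) = 0.010602.
z = (0.094340 − 0.0992)/0.010602 = -0.004860/0.010602 = -0.4584.
p-value = P(Z < -0.458) ≈ 0.3233; since p > α = 0.025, fail to reject H₀.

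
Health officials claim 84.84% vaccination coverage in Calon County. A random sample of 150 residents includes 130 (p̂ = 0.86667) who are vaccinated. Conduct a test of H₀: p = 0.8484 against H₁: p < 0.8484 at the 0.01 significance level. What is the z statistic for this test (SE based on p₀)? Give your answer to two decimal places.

z = 0.62

p̂ = 130/150 ≈ 0.8667.
SE = √(p₀(1−p₀)/n) = √(0.12862/150) = 0.0293.
z = (0.8667 − 0.8484)/0.0293 = 0.0183/0.0293 = 0.62.
p-value = P(Z < 0.624) ≈ 0.7336, so at α = 0.01 we fail to reject H₀.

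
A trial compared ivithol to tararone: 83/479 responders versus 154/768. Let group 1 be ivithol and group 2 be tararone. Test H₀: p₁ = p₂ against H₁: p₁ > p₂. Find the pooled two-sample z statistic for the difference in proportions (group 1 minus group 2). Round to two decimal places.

z = -1.19

p̂₁ = 83/479 = 0.1733, p̂₂ = 154/768 = 0.2005.
Pooled p̂ = (83+154)/(479+768) = 237/1247 = 0.1901.
SE = √(0.153935 × 0.00338977) = 0.0228.
z = (0.1733 − 0.2005)/0.0228 = -0.0272/0.0228 = -1.19.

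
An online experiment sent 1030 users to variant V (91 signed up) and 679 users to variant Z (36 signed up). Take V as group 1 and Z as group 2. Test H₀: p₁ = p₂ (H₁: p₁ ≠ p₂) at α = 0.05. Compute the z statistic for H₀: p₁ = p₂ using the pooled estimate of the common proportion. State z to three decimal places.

p̂₁ = 91/1030 = 0.088350, p̂₂ = 36/679 = 0.053019.
Pooled p̂ = (91+36)/(1030+679) = 127/1709 = 0.074312.
SE = √(0.0687901 × 0.00244363) = 0.012965.
z = (0.088350 − 0.053019)/0.012965 = 0.035331/0.012965 = 2.725.
p-value = 2·P(Z > 2.725) ≈ 0.0064, so at α = 0.05 we reject H₀.

z = 2.725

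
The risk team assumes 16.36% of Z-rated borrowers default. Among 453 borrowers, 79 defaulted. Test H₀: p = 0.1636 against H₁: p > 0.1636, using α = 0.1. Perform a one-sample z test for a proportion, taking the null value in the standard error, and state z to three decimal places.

z = 0.621

p̂ = 79/453 = 0.17439.
Under H₀, SE = √(0.1636·0.8364/453) = √(0.000302064) = 0.01738.
z = (0.17439 − 0.1636)/0.01738 = 0.01079/0.01738 = 0.621.
p-value = P(Z > 0.621) ≈ 0.2673. With α = 0.1, fail to reject H₀.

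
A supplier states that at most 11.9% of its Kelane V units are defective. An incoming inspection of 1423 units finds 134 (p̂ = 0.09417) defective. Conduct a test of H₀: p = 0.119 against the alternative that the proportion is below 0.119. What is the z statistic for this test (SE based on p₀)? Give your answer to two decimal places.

z = -2.89

p̂ = 134/1423 = 0.09417.
Under H₀, SE = √(0.119·0.881/1423) = √(7.36746e-05) = 0.00858.
z = (0.09417 − 0.119)/0.00858 = -0.02483/0.00858 = -2.89.
p-value = P(Z < -2.893) ≈ 0.0019.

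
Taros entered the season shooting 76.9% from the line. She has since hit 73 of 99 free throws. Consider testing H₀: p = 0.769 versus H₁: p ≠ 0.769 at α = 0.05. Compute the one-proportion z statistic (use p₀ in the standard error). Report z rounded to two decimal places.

z = -0.75

p̂ = 73/99 ≈ 0.7374.
Standard error under H₀: √(0.769×0.231/99) = 0.0424.
z = (0.7374 − 0.769)/0.0424 = -0.0316/0.0424 = -0.75.
p-value = 2·P(Z > 0.747) ≈ 0.4553, so at α = 0.05 we fail to reject H₀.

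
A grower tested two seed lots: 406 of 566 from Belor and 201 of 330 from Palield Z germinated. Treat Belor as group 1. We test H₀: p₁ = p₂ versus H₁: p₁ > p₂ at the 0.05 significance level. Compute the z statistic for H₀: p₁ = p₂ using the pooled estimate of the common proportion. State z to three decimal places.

z = 3.343

p̂₁ = 406/566 ≈ 0.717314, p̂₂ = 201/330 ≈ 0.609091.
Pooled p̂ = (406+201)/(566+330) = 607/896 = 0.677455.
SE = √(0.21851 × 0.00479709) = 0.032376.
z = (0.717314 − 0.609091)/0.032376 = 0.108223/0.032376 = 3.343.
p-value = P(Z > 3.343) ≈ 0.0004, so at α = 0.05 we reject H₀.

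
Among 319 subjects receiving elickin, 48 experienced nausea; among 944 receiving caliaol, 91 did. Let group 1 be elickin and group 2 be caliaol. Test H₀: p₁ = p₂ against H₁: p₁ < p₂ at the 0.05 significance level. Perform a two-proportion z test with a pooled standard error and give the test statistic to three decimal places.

z = 2.668

p̂₁ = 48/319 ≈ 0.150470, p̂₂ = 91/944 ≈ 0.096398.
Pooled p̂ = (48+91)/(319+944) = 139/1263 = 0.110055.
SE = √(p̂(1−p̂)(1/n₁+1/n₂)) = √(0.110055·0.889945·0.00419412) = √(0.000410785) = 0.020268.
z = (0.150470 − 0.096398)/0.020268 = 0.054072/0.020268 = 2.668.
p-value = P(Z < 2.668) ≈ 0.9962; since p > α = 0.05, fail to reject H₀.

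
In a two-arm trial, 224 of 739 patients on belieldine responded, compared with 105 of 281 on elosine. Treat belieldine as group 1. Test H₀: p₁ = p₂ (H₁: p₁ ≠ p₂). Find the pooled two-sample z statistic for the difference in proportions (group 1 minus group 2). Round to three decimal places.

z = -2.154

p̂₁ = 224/739 = 0.30311, p̂₂ = 105/281 = 0.37367.
Pooled p̂ = (224+105)/(739+281) = 329/1020 = 0.32255.
SE = √(0.218511 × 0.0049119) = 0.03276.
z = (0.30311 − 0.37367)/0.03276 = -0.07056/0.03276 = -2.154.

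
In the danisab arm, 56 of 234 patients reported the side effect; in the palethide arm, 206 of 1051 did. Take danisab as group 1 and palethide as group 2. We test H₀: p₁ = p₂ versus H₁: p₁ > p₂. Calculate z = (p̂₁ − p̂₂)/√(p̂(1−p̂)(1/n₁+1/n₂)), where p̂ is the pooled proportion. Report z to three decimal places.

p̂₁ = 56/234 ≈ 0.239316, p̂₂ = 206/1051 ≈ 0.196004.
Pooled p̂ = (56+206)/(234+1051) = 262/1285 = 0.203891.
SE = √(p̂(1−p̂)(1/n₁+1/n₂)) = √(0.203891·0.796109·0.00522498) = √(0.000848116) = 0.029122.
z = (0.239316 − 0.196004)/0.029122 = 0.043312/0.029122 = 1.487.
p-value = P(Z > 1.487) ≈ 0.0685.

z = 1.487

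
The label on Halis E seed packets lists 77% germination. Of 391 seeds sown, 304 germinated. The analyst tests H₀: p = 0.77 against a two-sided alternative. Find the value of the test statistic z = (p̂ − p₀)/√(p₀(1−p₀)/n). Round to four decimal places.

z = 0.3521

p̂ = 304/391 ≈ 0.777494.
Standard error under H₀: √(0.77×0.23/391) = 0.021282.
z = (0.777494 − 0.77)/0.021282 = 0.007494/0.021282 = 0.3521.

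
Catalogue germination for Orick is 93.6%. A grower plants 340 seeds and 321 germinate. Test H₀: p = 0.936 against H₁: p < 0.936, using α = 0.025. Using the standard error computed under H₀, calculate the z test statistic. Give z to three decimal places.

p̂ = 321/340 ≈ 0.94412.
SE = √(p₀(1−p₀)/n) = √(0.059904/340) = 0.01327.
z = (0.94412 − 0.936)/0.01327 = 0.00812/0.01327 = 0.612.
p-value = P(Z < 0.612) ≈ 0.7296. With α = 0.025, fail to reject H₀.

z = 0.612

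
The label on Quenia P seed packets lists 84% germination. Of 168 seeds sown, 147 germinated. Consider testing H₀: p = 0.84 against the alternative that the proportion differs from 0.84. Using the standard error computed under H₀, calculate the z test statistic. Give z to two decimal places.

p̂ = 147/168 = 0.8750.
Under H₀, SE = √(0.84·0.16/168) = √(0.0008) = 0.0283.
z = (0.8750 − 0.84)/0.0283 = 0.0350/0.0283 = 1.24.
Two-sided p-value ≈ 2·Φ(−1.237) = 0.2159.

z = 1.24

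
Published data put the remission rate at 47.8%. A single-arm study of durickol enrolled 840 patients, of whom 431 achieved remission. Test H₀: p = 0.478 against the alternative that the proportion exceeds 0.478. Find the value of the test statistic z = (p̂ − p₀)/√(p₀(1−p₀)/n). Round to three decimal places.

p̂ = 431/840 = 0.513095.
SE = √(p₀(1−p₀)/n) = √(0.24952/840) = 0.017235.
z = (0.513095 − 0.478)/0.017235 = 0.035095/0.017235 = 2.036.
p-value = P(Z > 2.036) ≈ 0.0209.

z = 2.036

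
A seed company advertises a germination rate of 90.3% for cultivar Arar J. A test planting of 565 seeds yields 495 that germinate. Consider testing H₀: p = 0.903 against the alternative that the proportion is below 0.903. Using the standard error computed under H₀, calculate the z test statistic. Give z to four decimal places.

z = -2.1600

p̂ = 495/565 = 0.876106.
Standard error under H₀: √(0.903×0.097/565) = 0.012451.
z = (0.876106 − 0.903)/0.012451 = -0.026894/0.012451 = -2.1600.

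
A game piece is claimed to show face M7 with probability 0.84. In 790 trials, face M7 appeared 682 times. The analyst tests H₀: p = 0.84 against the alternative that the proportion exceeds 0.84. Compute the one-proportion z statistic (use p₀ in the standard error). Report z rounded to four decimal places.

p̂ = 682/790 = 0.863291.
SE = √(p₀(1−p₀)/n) = √(0.1344/790) = 0.013043.
z = (0.863291 − 0.84)/0.013043 = 0.023291/0.013043 = 1.7857.

z = 1.7857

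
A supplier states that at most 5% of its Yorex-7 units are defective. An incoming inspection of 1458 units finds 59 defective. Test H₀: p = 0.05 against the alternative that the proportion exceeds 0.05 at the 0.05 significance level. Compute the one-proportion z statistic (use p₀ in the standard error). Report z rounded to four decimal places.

p̂ = 59/1458 = 0.040466.
Under H₀, SE = √(0.05·0.95/1458) = √(3.25789e-05) = 0.005708.
z = (0.040466 − 0.05)/0.005708 = -0.009534/0.005708 = -1.6703.
p-value = P(Z > -1.670) ≈ 0.9526; since p > α = 0.05, fail to reject H₀.

z = -1.6703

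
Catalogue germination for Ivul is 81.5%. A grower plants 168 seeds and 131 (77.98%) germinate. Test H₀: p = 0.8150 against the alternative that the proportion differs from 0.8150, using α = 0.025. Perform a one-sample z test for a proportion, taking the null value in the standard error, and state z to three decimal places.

p̂ = 131/168 ≈ 0.77976.
SE = √(p₀(1−p₀)/n) = √(0.15078/168) = 0.02996.
z = (0.77976 − 0.815)/0.02996 = -0.03524/0.02996 = -1.176.
Two-sided p-value ≈ 2·Φ(−1.176) = 0.2395; since p > α = 0.025, fail to reject H₀.

z = -1.176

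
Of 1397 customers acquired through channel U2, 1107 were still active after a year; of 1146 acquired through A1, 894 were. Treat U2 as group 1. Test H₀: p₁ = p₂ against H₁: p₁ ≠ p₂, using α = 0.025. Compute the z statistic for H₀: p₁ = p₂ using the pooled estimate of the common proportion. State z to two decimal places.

p̂₁ = 1107/1397 = 0.7924, p̂₂ = 894/1146 = 0.7801.
Pooled p̂ = (1107+894)/(1397+1146) = 2001/2543 = 0.7869.
SE = √(0.167708 × 0.00158842) = 0.0163.
z = (0.7924 − 0.7801)/0.0163 = 0.0123/0.0163 = 0.75.
p-value = 2·P(Z > 0.754) ≈ 0.4508. With α = 0.025, fail to reject H₀.

z = 0.75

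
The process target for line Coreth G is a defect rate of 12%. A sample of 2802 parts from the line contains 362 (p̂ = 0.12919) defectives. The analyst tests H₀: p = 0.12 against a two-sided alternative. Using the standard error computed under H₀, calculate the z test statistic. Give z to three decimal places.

z = 1.498

p̂ = 362/2802 ≈ 0.1291934.
Standard error under H₀: √(0.12×0.88/2802) = 0.0061390.
z = (0.1291934 − 0.12)/0.0061390 = 0.0091934/0.0061390 = 1.498.
p-value = 2·P(Z > 1.498) ≈ 0.1343.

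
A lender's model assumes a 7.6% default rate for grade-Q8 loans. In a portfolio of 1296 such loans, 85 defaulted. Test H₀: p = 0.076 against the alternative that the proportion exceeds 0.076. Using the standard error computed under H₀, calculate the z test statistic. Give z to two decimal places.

z = -1.41

p̂ = 85/1296 = 0.0656.
Under H₀, SE = √(0.076·0.924/1296) = √(5.41852e-05) = 0.0074.
z = (0.0656 − 0.076)/0.0074 = -0.0104/0.0074 = -1.41.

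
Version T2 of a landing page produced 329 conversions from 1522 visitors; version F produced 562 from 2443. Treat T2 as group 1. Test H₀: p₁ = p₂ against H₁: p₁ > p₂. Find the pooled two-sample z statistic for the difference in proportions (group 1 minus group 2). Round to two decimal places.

p̂₁ = 329/1522 = 0.21616, p̂₂ = 562/2443 = 0.23005.
Pooled p̂ = (329+562)/(1522+2443) = 891/3965 = 0.22472.
SE = √(p̂(1−p̂)(1/n₁+1/n₂)) = √(0.22472·0.77528·0.00106636) = √(0.000185781) = 0.01363.
z = (0.21616 − 0.23005)/0.01363 = -0.01389/0.01363 = -1.02.
p-value = P(Z > -1.018) ≈ 0.8458.

z = -1.02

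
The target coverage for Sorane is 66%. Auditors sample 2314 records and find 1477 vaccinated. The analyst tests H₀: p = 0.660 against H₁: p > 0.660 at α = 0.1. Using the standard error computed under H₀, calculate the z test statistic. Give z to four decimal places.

p̂ = 1477/2314 = 0.6382887.
SE = √(p₀(1−p₀)/n) = √(0.2244/2314) = 0.0098476.
z = (0.6382887 − 0.66)/0.0098476 = -0.0217113/0.0098476 = -2.2047.
p-value = P(Z > -2.205) ≈ 0.9863; since p > α = 0.1, fail to reject H₀.

z = -2.2047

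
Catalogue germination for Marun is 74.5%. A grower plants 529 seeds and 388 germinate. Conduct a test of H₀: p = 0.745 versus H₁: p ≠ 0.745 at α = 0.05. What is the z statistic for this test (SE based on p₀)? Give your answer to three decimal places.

p̂ = 388/529 ≈ 0.73346.
Standard error under H₀: √(0.745×0.255/529) = 0.01895.
z = (0.73346 − 0.745)/0.01895 = -0.01154/0.01895 = -0.609.
Two-sided p-value ≈ 2·Φ(−0.609) = 0.5425, so at α = 0.05 we fail to reject H₀.

z = -0.609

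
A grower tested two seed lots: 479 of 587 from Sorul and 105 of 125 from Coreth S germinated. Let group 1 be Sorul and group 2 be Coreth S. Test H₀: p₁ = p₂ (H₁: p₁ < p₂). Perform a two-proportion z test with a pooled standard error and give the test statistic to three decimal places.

p̂₁ = 479/587 = 0.81601, p̂₂ = 105/125 = 0.84000.
Pooled p̂ = (479+105)/(587+125) = 584/712 = 0.82022.
SE = √(0.147456 × 0.00970358) = 0.03783.
z = (0.81601 − 0.84000)/0.03783 = -0.02399/0.03783 = -0.634.

z = -0.634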